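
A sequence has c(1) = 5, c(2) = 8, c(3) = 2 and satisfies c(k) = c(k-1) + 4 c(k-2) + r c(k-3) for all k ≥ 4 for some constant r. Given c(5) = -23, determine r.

-5

c(4) = 34 + 5r
c(5) = 42 + 13r
So 42 + 13r = -23, giving r = -5.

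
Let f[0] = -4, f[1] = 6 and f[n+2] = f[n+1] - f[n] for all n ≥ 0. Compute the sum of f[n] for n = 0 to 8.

12

f[2] = 6 - (-4) = 10
f[3] = 10 - 6 = 4
f[4] = 4 - 10 = -6
f[5] = (-6) - 4 = -10
f[6] = (-10) - (-6) = -4
f[7] = (-4) - (-10) = 6
f[8] = 6 - (-4) = 10
Sum = (-4) + 6 + 10 + 4 + (-6) + (-10) + (-4) + 6 + 10 = 12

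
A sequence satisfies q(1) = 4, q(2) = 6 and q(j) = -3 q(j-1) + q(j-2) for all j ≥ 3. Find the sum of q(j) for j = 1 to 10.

q(3) = -3(6) + 4 = -14
q(4) = -3(-14) + 6 = 48
q(5) = -3(48) + (-14) = -158
q(6) = -3(-158) + 48 = 522
q(7) = -3(522) + (-158) = -1724
q(8) = -3(-1724) + 522 = 5694
q(9) = -3(5694) + (-1724) = -18806
q(10) = -3(-18806) + 5694 = 62112
Sum = 4 + 6 + (-14) + 48 + (-158) + 522 + (-1724) + 5694 + (-18806) + 62112 = 47684

47684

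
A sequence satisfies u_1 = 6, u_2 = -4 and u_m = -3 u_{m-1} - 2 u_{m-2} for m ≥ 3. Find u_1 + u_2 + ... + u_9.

-334

u_3 = -3*(-4) - 2*6 = 0
u_4 = -3*0 - 2*(-4) = 8
u_5 = -3*8 - 2*0 = -24
u_6 = -3*(-24) - 2*8 = 56
u_7 = -3*56 - 2*(-24) = -120
u_8 = -3*(-120) - 2*56 = 248
u_9 = -3*248 - 2*(-120) = -504
Sum = 6 + (-4) + 0 + 8 + (-24) + 56 + (-120) + 248 + (-504) = -334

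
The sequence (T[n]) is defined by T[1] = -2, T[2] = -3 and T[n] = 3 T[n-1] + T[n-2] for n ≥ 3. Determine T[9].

-14159

T[3] = 3(-3) + (-2) = -11
T[4] = 3(-11) + (-3) = -36
T[5] = 3(-36) + (-11) = -119
T[6] = 3(-119) + (-36) = -393
T[7] = 3(-393) + (-119) = -1298
T[8] = 3(-1298) + (-393) = -4287
T[9] = 3(-4287) + (-1298) = -14159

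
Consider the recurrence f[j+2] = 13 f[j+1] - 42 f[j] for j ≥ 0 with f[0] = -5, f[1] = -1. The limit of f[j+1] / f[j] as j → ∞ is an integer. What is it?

7

The characteristic equation is r^2 - 13r + 42 = 0, which factors as (r - 7)(r - 6) = 0.
So the roots are 7 and 6. Since |7| > |6| and the coefficient of 7^j is non-zero, the ratio tends to 7.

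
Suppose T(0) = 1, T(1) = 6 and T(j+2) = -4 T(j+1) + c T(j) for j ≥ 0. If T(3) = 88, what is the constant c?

T(2) = -24 + c
T(3) = 96 + 2c
So 96 + 2c = 88, giving c = -4.

-4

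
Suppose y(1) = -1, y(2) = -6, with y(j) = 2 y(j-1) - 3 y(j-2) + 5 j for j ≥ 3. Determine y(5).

y(3) = 2·(-6) - 3·(-1) + 15 = 6
y(4) = 2·6 - 3·(-6) + 20 = 50
y(5) = 2·50 - 3·6 + 25 = 107

107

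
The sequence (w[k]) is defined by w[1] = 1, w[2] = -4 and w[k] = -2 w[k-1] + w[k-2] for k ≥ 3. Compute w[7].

309

w[3] = -2*(-4) + 1 = 9
w[4] = -2*9 + (-4) = -22
w[5] = -2*(-22) + 9 = 53
w[6] = -2*53 + (-22) = -128
w[7] = -2*(-128) + 53 = 309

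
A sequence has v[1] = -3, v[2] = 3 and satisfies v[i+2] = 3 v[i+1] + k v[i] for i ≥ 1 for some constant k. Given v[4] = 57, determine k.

v[3] = 9 - 3k
v[4] = 27 - 6k
So 27 - 6k = 57, giving k = -5.

-5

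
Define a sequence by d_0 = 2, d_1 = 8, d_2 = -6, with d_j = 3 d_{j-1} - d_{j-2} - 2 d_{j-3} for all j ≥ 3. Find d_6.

d_3 = 3·(-6) - 8 - 2·2 = -30
d_4 = 3·(-30) - (-6) - 2·8 = -100
d_5 = 3·(-100) - (-30) - 2·(-6) = -258
d_6 = 3·(-258) - (-100) - 2·(-30) = -614

-614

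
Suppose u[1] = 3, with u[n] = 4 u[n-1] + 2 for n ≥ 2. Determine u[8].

60074

u[2] = 4·3 + 2 = 14
u[3] = 4·14 + 2 = 58
u[4] = 4·58 + 2 = 234
u[5] = 4·234 + 2 = 938
u[6] = 4·938 + 2 = 3754
u[7] = 4·3754 + 2 = 15018
u[8] = 4·15018 + 2 = 60074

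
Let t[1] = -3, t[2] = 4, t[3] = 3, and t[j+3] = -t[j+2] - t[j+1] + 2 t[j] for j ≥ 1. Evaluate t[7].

-45

t[4] = -3 - 4 + 2·(-3) = -13
t[5] = -(-13) - 3 + 2·4 = 18
t[6] = -18 - (-13) + 2·3 = 1
t[7] = -1 - 18 + 2·(-13) = -45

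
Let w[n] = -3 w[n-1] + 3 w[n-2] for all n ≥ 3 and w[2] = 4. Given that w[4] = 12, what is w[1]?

Let w[1] = x.
w[3] = -12 + 3x
w[4] = 48 - 9x
So 48 - 9x = 12, giving x = 4.

4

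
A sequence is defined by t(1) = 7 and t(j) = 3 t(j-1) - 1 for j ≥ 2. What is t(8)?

14216

t(2) = 3*7 - 1 = 20
t(3) = 3*20 - 1 = 59
t(4) = 3*59 - 1 = 176
t(5) = 3*176 - 1 = 527
t(6) = 3*527 - 1 = 1580
t(7) = 3*1580 - 1 = 4739
t(8) = 3*4739 - 1 = 14216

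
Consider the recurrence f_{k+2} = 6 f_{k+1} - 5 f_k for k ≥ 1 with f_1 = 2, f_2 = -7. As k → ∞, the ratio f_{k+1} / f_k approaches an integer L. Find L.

5

The characteristic equation is r^2 - 6r + 5 = 0, which factors as (r - 5)(r - 1) = 0.
So the roots are 5 and 1. Since |5| > |1| and the coefficient of 5^k is non-zero, the ratio tends to 5.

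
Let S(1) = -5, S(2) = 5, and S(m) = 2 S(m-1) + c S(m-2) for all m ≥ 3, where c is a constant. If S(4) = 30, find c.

-2

S(3) = 10 - 5c
S(4) = 20 - 5c
So 20 - 5c = 30, giving c = -2.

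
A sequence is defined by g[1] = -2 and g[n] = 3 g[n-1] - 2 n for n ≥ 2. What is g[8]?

-9832

g[2] = 3·(-2) - 4 = -10
g[3] = 3·(-10) - 6 = -36
g[4] = 3·(-36) - 8 = -116
g[5] = 3·(-116) - 10 = -358
g[6] = 3·(-358) - 12 = -1086
g[7] = 3·(-1086) - 14 = -3272
g[8] = 3·(-3272) - 16 = -9832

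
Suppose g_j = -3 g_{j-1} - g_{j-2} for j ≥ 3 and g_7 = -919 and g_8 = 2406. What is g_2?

6

Rearranging, g_{j-2} = -(g_j + 3 g_{j-1}).
g_6 = -(2406 + 3(-919)) = 351
g_5 = -(-919 + 3(351)) = -134
g_4 = -(351 + 3(-134)) = 51
g_3 = -(-134 + 3(51)) = -19
g_2 = -(51 + 3(-19)) = 6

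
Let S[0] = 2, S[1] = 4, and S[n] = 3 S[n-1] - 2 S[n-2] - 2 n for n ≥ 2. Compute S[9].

S[2] = 3(4) - 2(2) - 4 = 4
S[3] = 3(4) - 2(4) - 6 = -2
S[4] = 3(-2) - 2(4) - 8 = -22
S[5] = 3(-22) - 2(-2) - 10 = -72
S[6] = 3(-72) - 2(-22) - 12 = -184
S[7] = 3(-184) - 2(-72) - 14 = -422
S[8] = 3(-422) - 2(-184) - 16 = -914
S[9] = 3(-914) - 2(-422) - 18 = -1916

-1916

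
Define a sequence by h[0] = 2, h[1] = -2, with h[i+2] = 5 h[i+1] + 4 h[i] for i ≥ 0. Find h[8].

-104098

h[2] = 5*(-2) + 4*2 = -2
h[3] = 5*(-2) + 4*(-2) = -18
h[4] = 5*(-18) + 4*(-2) = -98
h[5] = 5*(-98) + 4*(-18) = -562
h[6] = 5*(-562) + 4*(-98) = -3202
h[7] = 5*(-3202) + 4*(-562) = -18258
h[8] = 5*(-18258) + 4*(-3202) = -104098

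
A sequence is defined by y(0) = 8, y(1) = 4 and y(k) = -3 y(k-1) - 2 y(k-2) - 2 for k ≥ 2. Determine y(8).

y(2) = -3*4 - 2*8 - 2 = -30
y(3) = -3*(-30) - 2*4 - 2 = 80
y(4) = -3*80 - 2*(-30) - 2 = -182
y(5) = -3*(-182) - 2*80 - 2 = 384
y(6) = -3*384 - 2*(-182) - 2 = -790
y(7) = -3*(-790) - 2*384 - 2 = 1600
y(8) = -3*1600 - 2*(-790) - 2 = -3222

-3222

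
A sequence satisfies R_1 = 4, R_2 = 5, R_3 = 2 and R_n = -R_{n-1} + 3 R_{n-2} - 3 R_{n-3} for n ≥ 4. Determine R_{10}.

625

R_4 = -2 + 3(5) - 3(4) = 1
R_5 = -1 + 3(2) - 3(5) = -10
R_6 = -(-10) + 3(1) - 3(2) = 7
R_7 = -7 + 3(-10) - 3(1) = -40
R_8 = -(-40) + 3(7) - 3(-10) = 91
R_9 = -91 + 3(-40) - 3(7) = -232
R_{10} = -(-232) + 3(91) - 3(-40) = 625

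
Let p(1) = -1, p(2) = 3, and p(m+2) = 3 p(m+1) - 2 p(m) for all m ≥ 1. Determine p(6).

123

p(3) = 3·3 - 2·(-1) = 11
p(4) = 3·11 - 2·3 = 27
p(5) = 3·27 - 2·11 = 59
p(6) = 3·59 - 2·27 = 123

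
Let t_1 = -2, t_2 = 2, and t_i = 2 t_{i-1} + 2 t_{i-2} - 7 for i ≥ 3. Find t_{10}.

-8579

t_3 = 2(2) + 2(-2) - 7 = -7
t_4 = 2(-7) + 2(2) - 7 = -17
t_5 = 2(-17) + 2(-7) - 7 = -55
t_6 = 2(-55) + 2(-17) - 7 = -151
t_7 = 2(-151) + 2(-55) - 7 = -419
t_8 = 2(-419) + 2(-151) - 7 = -1147
t_9 = 2(-1147) + 2(-419) - 7 = -3139
t_{10} = 2(-3139) + 2(-1147) - 7 = -8579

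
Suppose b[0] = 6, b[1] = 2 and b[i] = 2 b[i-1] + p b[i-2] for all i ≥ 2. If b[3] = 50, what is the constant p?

3

b[2] = 4 + 6p
b[3] = 8 + 14p
So 8 + 14p = 50, giving p = 3.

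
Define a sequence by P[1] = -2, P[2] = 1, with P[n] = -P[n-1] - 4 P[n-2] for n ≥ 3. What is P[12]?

P[3] = -1 - 4(-2) = 7
P[4] = -7 - 4(1) = -11
P[5] = -(-11) - 4(7) = -17
P[6] = -(-17) - 4(-11) = 61
P[7] = -61 - 4(-17) = 7
P[8] = -7 - 4(61) = -251
P[9] = -(-251) - 4(7) = 223
P[10] = -223 - 4(-251) = 781
P[11] = -781 - 4(223) = -1673
P[12] = -(-1673) - 4(781) = -1451

-1451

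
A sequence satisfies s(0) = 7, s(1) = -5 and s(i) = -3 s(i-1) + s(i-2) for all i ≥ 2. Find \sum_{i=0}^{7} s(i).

-6490

s(2) = -3(-5) + 7 = 22
s(3) = -3(22) + (-5) = -71
s(4) = -3(-71) + 22 = 235
s(5) = -3(235) + (-71) = -776
s(6) = -3(-776) + 235 = 2563
s(7) = -3(2563) + (-776) = -8465
Sum = 7 + (-5) + 22 + (-71) + 235 + (-776) + 2563 + (-8465) = -6490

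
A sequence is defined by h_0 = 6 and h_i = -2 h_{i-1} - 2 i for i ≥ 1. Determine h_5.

h_1 = -2(6) - 2 = -14
h_2 = -2(-14) - 4 = 24
h_3 = -2(24) - 6 = -54
h_4 = -2(-54) - 8 = 100
h_5 = -2(100) - 10 = -210

-210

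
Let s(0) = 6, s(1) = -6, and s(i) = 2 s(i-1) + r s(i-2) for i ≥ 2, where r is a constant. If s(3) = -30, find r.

-1

s(2) = -12 + 6r
s(3) = -24 + 6r
So -24 + 6r = -30, giving r = -1.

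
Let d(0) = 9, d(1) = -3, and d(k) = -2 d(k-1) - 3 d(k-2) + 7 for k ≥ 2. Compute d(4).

-39

d(2) = -2·(-3) - 3·9 + 7 = -14
d(3) = -2·(-14) - 3·(-3) + 7 = 44
d(4) = -2·44 - 3·(-14) + 7 = -39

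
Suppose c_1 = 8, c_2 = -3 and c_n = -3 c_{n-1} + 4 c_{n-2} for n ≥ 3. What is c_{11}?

c_3 = -3*(-3) + 4*8 = 41
c_4 = -3*41 + 4*(-3) = -135
c_5 = -3*(-135) + 4*41 = 569
c_6 = -3*569 + 4*(-135) = -2247
c_7 = -3*(-2247) + 4*569 = 9017
c_8 = -3*9017 + 4*(-2247) = -36039
c_9 = -3*(-36039) + 4*9017 = 144185
c_{10} = -3*144185 + 4*(-36039) = -576711
c_{11} = -3*(-576711) + 4*144185 = 2306873

2306873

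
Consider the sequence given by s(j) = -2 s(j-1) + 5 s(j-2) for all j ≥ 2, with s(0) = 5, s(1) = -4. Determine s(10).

547753

s(2) = -2·(-4) + 5·5 = 33
s(3) = -2·33 + 5·(-4) = -86
s(4) = -2·(-86) + 5·33 = 337
s(5) = -2·337 + 5·(-86) = -1104
s(6) = -2·(-1104) + 5·337 = 3893
s(7) = -2·3893 + 5·(-1104) = -13306
s(8) = -2·(-13306) + 5·3893 = 46077
s(9) = -2·46077 + 5·(-13306) = -158684
s(10) = -2·(-158684) + 5·46077 = 547753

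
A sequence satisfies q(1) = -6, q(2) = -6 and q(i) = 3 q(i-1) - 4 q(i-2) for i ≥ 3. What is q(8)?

-534

q(3) = 3·(-6) - 4·(-6) = 6
q(4) = 3·6 - 4·(-6) = 42
q(5) = 3·42 - 4·6 = 102
q(6) = 3·102 - 4·42 = 138
q(7) = 3·138 - 4·102 = 6
q(8) = 3·6 - 4·138 = -534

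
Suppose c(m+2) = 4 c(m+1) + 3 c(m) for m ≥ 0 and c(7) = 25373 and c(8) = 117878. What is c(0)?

Rearranging, c(m-2) = (c(m) - 4 c(m-1)) / 3.
c(6) = (117878 - 4(25373)) / 3 = 16386/3 = 5462
c(5) = (25373 - 4(5462)) / 3 = 3525/3 = 1175
c(4) = (5462 - 4(1175)) / 3 = 762/3 = 254
c(3) = (1175 - 4(254)) / 3 = 159/3 = 53
c(2) = (254 - 4(53)) / 3 = 42/3 = 14
c(1) = (53 - 4(14)) / 3 = -3/3 = -1
c(0) = (14 - 4(-1)) / 3 = 18/3 = 6

6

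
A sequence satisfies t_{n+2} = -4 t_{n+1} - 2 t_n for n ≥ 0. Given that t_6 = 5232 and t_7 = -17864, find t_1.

-7

Rearranging, t_{n-2} = (t_n + 4 t_{n-1}) / -2.
t_5 = (-17864 + 4(5232)) / -2 = 3064/-2 = -1532
t_4 = (5232 + 4(-1532)) / -2 = -896/-2 = 448
t_3 = (-1532 + 4(448)) / -2 = 260/-2 = -130
t_2 = (448 + 4(-130)) / -2 = -72/-2 = 36
t_1 = (-130 + 4(36)) / -2 = 14/-2 = -7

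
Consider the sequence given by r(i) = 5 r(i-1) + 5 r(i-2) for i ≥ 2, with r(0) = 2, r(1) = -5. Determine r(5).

r(2) = 5(-5) + 5(2) = -15
r(3) = 5(-15) + 5(-5) = -100
r(4) = 5(-100) + 5(-15) = -575
r(5) = 5(-575) + 5(-100) = -3375

-3375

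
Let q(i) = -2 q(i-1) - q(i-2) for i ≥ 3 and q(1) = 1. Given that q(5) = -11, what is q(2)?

Let q(2) = x.
q(3) = -1 - 2x
q(4) = 2 + 3x
q(5) = -3 - 4x
So -3 - 4x = -11, giving x = 2.

2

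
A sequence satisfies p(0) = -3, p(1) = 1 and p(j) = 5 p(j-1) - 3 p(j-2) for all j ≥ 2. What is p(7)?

23413

p(2) = 5·1 - 3·(-3) = 14
p(3) = 5·14 - 3·1 = 67
p(4) = 5·67 - 3·14 = 293
p(5) = 5·293 - 3·67 = 1264
p(6) = 5·1264 - 3·293 = 5441
p(7) = 5·5441 - 3·1264 = 23413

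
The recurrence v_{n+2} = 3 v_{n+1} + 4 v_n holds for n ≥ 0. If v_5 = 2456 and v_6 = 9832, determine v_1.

Rearranging, v_{n-2} = (v_n - 3 v_{n-1}) / 4.
v_4 = (9832 - 3(2456)) / 4 = 2464/4 = 616
v_3 = (2456 - 3(616)) / 4 = 608/4 = 152
v_2 = (616 - 3(152)) / 4 = 160/4 = 40
v_1 = (152 - 3(40)) / 4 = 32/4 = 8

8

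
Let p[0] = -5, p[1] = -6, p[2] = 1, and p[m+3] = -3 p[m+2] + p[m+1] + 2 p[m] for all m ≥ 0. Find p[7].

-1482

p[3] = -3·1 + (-6) + 2·(-5) = -19
p[4] = -3·(-19) + 1 + 2·(-6) = 46
p[5] = -3·46 + (-19) + 2·1 = -155
p[6] = -3·(-155) + 46 + 2·(-19) = 473
p[7] = -3·473 + (-155) + 2·46 = -1482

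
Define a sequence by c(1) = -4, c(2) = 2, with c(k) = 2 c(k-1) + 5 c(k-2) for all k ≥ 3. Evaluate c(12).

-637702

c(3) = 2·2 + 5·(-4) = -16
c(4) = 2·(-16) + 5·2 = -22
c(5) = 2·(-22) + 5·(-16) = -124
c(6) = 2·(-124) + 5·(-22) = -358
c(7) = 2·(-358) + 5·(-124) = -1336
c(8) = 2·(-1336) + 5·(-358) = -4462
c(9) = 2·(-4462) + 5·(-1336) = -15604
c(10) = 2·(-15604) + 5·(-4462) = -53518
c(11) = 2·(-53518) + 5·(-15604) = -185056
c(12) = 2·(-185056) + 5·(-53518) = -637702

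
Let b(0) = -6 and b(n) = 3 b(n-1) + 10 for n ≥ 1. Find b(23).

-94143178832

The fixed point is 10/(1 - 3) = -5, so b(n) + 5 = 3(b(n-1) + 5).
Hence b(n) = -1·3^n - 5.
b(23) = -1·3^{23} - 5 = -1·94143178827 - 5 = -94143178832.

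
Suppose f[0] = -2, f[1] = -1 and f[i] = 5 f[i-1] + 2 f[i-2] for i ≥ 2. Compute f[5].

f[2] = 5*(-1) + 2*(-2) = -9
f[3] = 5*(-9) + 2*(-1) = -47
f[4] = 5*(-47) + 2*(-9) = -253
f[5] = 5*(-253) + 2*(-47) = -1359

-1359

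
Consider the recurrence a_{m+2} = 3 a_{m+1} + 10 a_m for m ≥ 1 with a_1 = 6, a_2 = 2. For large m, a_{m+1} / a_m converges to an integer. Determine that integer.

The characteristic equation is r^2 - 3r - 10 = 0, which factors as (r - 5)(r + 2) = 0.
So the roots are 5 and -2. Since |5| > |-2| and the coefficient of 5^m is non-zero, the ratio tends to 5.

5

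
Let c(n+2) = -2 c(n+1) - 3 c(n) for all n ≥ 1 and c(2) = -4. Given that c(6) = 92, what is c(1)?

-4

Let c(1) = z.
c(3) = 8 - 3z
c(4) = -4 + 6z
c(5) = -16 - 3z
c(6) = 44 - 12z
So 44 - 12z = 92, giving z = -4.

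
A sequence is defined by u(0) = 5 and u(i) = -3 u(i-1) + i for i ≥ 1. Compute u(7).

-10523

u(1) = -3*5 + 1 = -14
u(2) = -3*(-14) + 2 = 44
u(3) = -3*44 + 3 = -129
u(4) = -3*(-129) + 4 = 391
u(5) = -3*391 + 5 = -1168
u(6) = -3*(-1168) + 6 = 3510
u(7) = -3*3510 + 7 = -10523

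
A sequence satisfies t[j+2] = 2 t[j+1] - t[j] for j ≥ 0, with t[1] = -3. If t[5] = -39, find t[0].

6

Let t[0] = z.
t[2] = -6 - z
t[3] = -9 - 2z
t[4] = -12 - 3z
t[5] = -15 - 4z
So -15 - 4z = -39, giving z = 6.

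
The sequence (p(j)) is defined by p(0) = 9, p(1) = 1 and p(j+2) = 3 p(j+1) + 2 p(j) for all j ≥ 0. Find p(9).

p(2) = 3·1 + 2·9 = 21
p(3) = 3·21 + 2·1 = 65
p(4) = 3·65 + 2·21 = 237
p(5) = 3·237 + 2·65 = 841
p(6) = 3·841 + 2·237 = 2997
p(7) = 3·2997 + 2·841 = 10673
p(8) = 3·10673 + 2·2997 = 38013
p(9) = 3·38013 + 2·10673 = 135385

135385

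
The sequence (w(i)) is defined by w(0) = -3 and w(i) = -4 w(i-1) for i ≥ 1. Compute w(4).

w(1) = -4*(-3) = 12
w(2) = -4*12 = -48
w(3) = -4*(-48) = 192
w(4) = -4*192 = -768

-768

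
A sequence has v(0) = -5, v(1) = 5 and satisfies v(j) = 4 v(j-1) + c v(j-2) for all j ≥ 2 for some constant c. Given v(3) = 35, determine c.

v(2) = 20 - 5c
v(3) = 80 - 15c
So 80 - 15c = 35, giving c = 3.

3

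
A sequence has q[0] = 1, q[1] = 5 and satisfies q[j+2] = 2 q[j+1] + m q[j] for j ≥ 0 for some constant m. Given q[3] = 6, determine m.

-2

q[2] = 10 + m
q[3] = 20 + 7m
So 20 + 7m = 6, giving m = -2.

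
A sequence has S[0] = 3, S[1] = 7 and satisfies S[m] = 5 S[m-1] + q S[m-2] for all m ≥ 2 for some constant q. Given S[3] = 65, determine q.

S[2] = 35 + 3q
S[3] = 175 + 22q
So 175 + 22q = 65, giving q = -5.

-5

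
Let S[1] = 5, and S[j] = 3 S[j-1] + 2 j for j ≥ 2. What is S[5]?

S[2] = 3*5 + 4 = 19
S[3] = 3*19 + 6 = 63
S[4] = 3*63 + 8 = 197
S[5] = 3*197 + 10 = 601

601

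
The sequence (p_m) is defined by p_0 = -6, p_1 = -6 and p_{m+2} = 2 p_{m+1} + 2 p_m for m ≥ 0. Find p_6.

p_2 = 2(-6) + 2(-6) = -24
p_3 = 2(-24) + 2(-6) = -60
p_4 = 2(-60) + 2(-24) = -168
p_5 = 2(-168) + 2(-60) = -456
p_6 = 2(-456) + 2(-168) = -1248

-1248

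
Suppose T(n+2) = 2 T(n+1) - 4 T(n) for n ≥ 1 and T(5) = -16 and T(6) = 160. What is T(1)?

6

Rearranging, T(n-2) = (T(n) - 2 T(n-1)) / -4.
T(4) = (160 - 2·(-16)) / -4 = 192/-4 = -48
T(3) = (-16 - 2·(-48)) / -4 = 80/-4 = -20
T(2) = (-48 - 2·(-20)) / -4 = -8/-4 = 2
T(1) = (-20 - 2·2) / -4 = -24/-4 = 6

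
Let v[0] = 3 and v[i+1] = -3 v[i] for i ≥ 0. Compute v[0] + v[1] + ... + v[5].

-546

v[1] = -3(3) = -9
v[2] = -3(-9) = 27
v[3] = -3(27) = -81
v[4] = -3(-81) = 243
v[5] = -3(243) = -729
Sum = 3 + (-9) + 27 + (-81) + 243 + (-729) = -546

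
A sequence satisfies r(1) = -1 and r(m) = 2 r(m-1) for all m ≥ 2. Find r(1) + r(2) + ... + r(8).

-255

r(2) = 2·(-1) = -2
r(3) = 2·(-2) = -4
r(4) = 2·(-4) = -8
r(5) = 2·(-8) = -16
r(6) = 2·(-16) = -32
r(7) = 2·(-32) = -64
r(8) = 2·(-64) = -128
Sum = (-1) + (-2) + (-4) + (-8) + (-16) + (-32) + (-64) + (-128) = -255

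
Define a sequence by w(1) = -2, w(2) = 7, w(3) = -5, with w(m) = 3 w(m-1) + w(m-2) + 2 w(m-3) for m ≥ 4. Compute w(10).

w(4) = 3·(-5) + 7 + 2·(-2) = -12
w(5) = 3·(-12) + (-5) + 2·7 = -27
w(6) = 3·(-27) + (-12) + 2·(-5) = -103
w(7) = 3·(-103) + (-27) + 2·(-12) = -360
w(8) = 3·(-360) + (-103) + 2·(-27) = -1237
w(9) = 3·(-1237) + (-360) + 2·(-103) = -4277
w(10) = 3·(-4277) + (-1237) + 2·(-360) = -14788

-14788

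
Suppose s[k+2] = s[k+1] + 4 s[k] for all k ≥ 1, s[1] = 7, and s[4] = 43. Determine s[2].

3

Let s[2] = x.
s[3] = 28 + x
s[4] = 28 + 5x
So 28 + 5x = 43, giving x = 3.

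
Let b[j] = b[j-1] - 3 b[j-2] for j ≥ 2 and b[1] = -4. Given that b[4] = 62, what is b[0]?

7

Let b[0] = v.
b[2] = -4 - 3v
b[3] = 8 - 3v
b[4] = 20 + 6v
So 20 + 6v = 62, giving v = 7.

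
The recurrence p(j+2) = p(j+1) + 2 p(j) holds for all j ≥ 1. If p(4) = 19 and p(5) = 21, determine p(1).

-4

Rearranging, p(j-2) = (p(j) - p(j-1)) / 2.
p(3) = (21 - 19) / 2 = 2/2 = 1
p(2) = (19 - 1) / 2 = 18/2 = 9
p(1) = (1 - 9) / 2 = -8/2 = -4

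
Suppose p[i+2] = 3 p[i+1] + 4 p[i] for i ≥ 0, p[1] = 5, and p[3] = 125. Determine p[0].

5

Let p[0] = y.
p[2] = 15 + 4y
p[3] = 65 + 12y
So 65 + 12y = 125, giving y = 5.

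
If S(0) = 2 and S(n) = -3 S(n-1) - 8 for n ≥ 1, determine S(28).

The fixed point is -8/(1 + 3) = -2, so S(n) + 2 = -3(S(n-1) + 2).
Hence S(n) = 4·(-3)^n - 2.
S(28) = 4·(-3)^{28} - 2 = 4·22876792454961 - 2 = 91507169819842.

91507169819842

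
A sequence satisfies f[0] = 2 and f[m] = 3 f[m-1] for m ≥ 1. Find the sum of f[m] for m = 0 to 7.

6560

f[1] = 3*2 = 6
f[2] = 3*6 = 18
f[3] = 3*18 = 54
f[4] = 3*54 = 162
f[5] = 3*162 = 486
f[6] = 3*486 = 1458
f[7] = 3*1458 = 4374
Sum = 2 + 6 + 18 + 54 + 162 + 486 + 1458 + 4374 = 6560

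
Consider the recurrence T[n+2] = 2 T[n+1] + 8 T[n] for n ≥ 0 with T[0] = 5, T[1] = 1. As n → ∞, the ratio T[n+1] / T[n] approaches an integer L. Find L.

The characteristic equation is r^2 - 2r - 8 = 0, which factors as (r - 4)(r + 2) = 0.
So the roots are 4 and -2. Since |4| > |-2| and the coefficient of 4^n is non-zero, the ratio tends to 4.

4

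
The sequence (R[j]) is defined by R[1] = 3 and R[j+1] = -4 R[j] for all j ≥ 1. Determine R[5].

768

R[2] = -4*3 = -12
R[3] = -4*(-12) = 48
R[4] = -4*48 = -192
R[5] = -4*(-192) = 768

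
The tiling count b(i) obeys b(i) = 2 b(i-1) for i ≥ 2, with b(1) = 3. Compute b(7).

192

b(2) = 2*3 = 6
b(3) = 2*6 = 12
b(4) = 2*12 = 24
b(5) = 2*24 = 48
b(6) = 2*48 = 96
b(7) = 2*96 = 192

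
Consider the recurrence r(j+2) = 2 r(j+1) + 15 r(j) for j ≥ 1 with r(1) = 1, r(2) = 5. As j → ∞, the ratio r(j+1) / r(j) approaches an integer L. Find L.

The characteristic equation is r^2 - 2r - 15 = 0, which factors as (r - 5)(r + 3) = 0.
So the roots are 5 and -3. Since |5| > |-3| and the coefficient of 5^j is non-zero, the ratio tends to 5.

5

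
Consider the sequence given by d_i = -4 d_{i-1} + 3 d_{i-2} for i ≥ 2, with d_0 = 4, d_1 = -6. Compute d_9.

-1635174

d_2 = -4·(-6) + 3·4 = 36
d_3 = -4·36 + 3·(-6) = -162
d_4 = -4·(-162) + 3·36 = 756
d_5 = -4·756 + 3·(-162) = -3510
d_6 = -4·(-3510) + 3·756 = 16308
d_7 = -4·16308 + 3·(-3510) = -75762
d_8 = -4·(-75762) + 3·16308 = 351972
d_9 = -4·351972 + 3·(-75762) = -1635174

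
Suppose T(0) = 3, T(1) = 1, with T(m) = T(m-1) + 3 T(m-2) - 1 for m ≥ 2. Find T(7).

T(2) = 1 + 3*3 - 1 = 9
T(3) = 9 + 3*1 - 1 = 11
T(4) = 11 + 3*9 - 1 = 37
T(5) = 37 + 3*11 - 1 = 69
T(6) = 69 + 3*37 - 1 = 179
T(7) = 179 + 3*69 - 1 = 385

385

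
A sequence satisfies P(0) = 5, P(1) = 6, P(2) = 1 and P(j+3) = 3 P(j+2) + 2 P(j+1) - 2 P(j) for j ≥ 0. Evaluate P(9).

P(3) = 3·1 + 2·6 - 2·5 = 5
P(4) = 3·5 + 2·1 - 2·6 = 5
P(5) = 3·5 + 2·5 - 2·1 = 23
P(6) = 3·23 + 2·5 - 2·5 = 69
P(7) = 3·69 + 2·23 - 2·5 = 243
P(8) = 3·243 + 2·69 - 2·23 = 821
P(9) = 3·821 + 2·243 - 2·69 = 2811

2811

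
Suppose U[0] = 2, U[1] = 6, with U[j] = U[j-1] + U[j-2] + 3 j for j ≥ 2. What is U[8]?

488

U[2] = 6 + 2 + 6 = 14
U[3] = 14 + 6 + 9 = 29
U[4] = 29 + 14 + 12 = 55
U[5] = 55 + 29 + 15 = 99
U[6] = 99 + 55 + 18 = 172
U[7] = 172 + 99 + 21 = 292
U[8] = 292 + 172 + 24 = 488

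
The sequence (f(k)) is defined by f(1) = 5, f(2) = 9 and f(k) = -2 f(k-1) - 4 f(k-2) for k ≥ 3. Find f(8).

576

f(3) = -2·9 - 4·5 = -38
f(4) = -2·(-38) - 4·9 = 40
f(5) = -2·40 - 4·(-38) = 72
f(6) = -2·72 - 4·40 = -304
f(7) = -2·(-304) - 4·72 = 320
f(8) = -2·320 - 4·(-304) = 576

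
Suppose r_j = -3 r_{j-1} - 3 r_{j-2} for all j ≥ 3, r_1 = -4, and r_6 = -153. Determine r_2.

Let r_2 = x.
r_3 = 12 - 3x
r_4 = -36 + 6x
r_5 = 72 - 9x
r_6 = -108 + 9x
So -108 + 9x = -153, giving x = -5.

-5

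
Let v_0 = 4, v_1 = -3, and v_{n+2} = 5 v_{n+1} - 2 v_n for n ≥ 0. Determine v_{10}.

v_2 = 5(-3) - 2(4) = -23
v_3 = 5(-23) - 2(-3) = -109
v_4 = 5(-109) - 2(-23) = -499
v_5 = 5(-499) - 2(-109) = -2277
v_6 = 5(-2277) - 2(-499) = -10387
v_7 = 5(-10387) - 2(-2277) = -47381
v_8 = 5(-47381) - 2(-10387) = -216131
v_9 = 5(-216131) - 2(-47381) = -985893
v_{10} = 5(-985893) - 2(-216131) = -4497203

-4497203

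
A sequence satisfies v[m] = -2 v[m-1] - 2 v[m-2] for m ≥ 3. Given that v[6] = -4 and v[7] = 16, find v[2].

Rearranging, v[m-2] = (v[m] + 2 v[m-1]) / -2.
v[5] = (16 + 2*(-4)) / -2 = 8/-2 = -4
v[4] = (-4 + 2*(-4)) / -2 = -12/-2 = 6
v[3] = (-4 + 2*6) / -2 = 8/-2 = -4
v[2] = (6 + 2*(-4)) / -2 = -2/-2 = 1

1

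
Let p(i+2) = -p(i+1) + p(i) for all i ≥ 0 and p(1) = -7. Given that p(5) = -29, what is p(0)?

Let p(0) = w.
p(2) = 7 + w
p(3) = -14 - w
p(4) = 21 + 2w
p(5) = -35 - 3w
So -35 - 3w = -29, giving w = -2.

-2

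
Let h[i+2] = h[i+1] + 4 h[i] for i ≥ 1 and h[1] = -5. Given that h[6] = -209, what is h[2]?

-1

Let h[2] = v.
h[3] = -20 + v
h[4] = -20 + 5v
h[5] = -100 + 9v
h[6] = -180 + 29v
So -180 + 29v = -209, giving v = -1.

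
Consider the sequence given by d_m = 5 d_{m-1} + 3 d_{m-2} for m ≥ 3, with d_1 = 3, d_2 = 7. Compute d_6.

d_3 = 5*7 + 3*3 = 44
d_4 = 5*44 + 3*7 = 241
d_5 = 5*241 + 3*44 = 1337
d_6 = 5*1337 + 3*241 = 7408

7408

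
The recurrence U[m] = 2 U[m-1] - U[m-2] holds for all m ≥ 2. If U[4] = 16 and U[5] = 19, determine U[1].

Rearranging, U[m-2] = -(U[m] - 2 U[m-1]).
U[3] = -(19 - 2(16)) = 13
U[2] = -(16 - 2(13)) = 10
U[1] = -(13 - 2(10)) = 7

7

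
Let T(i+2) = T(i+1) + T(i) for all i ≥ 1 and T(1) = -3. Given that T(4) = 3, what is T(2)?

3

Let T(2) = x.
T(3) = -3 + x
T(4) = -3 + 2x
So -3 + 2x = 3, giving x = 3.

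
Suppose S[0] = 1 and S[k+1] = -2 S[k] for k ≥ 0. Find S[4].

S[1] = -2(1) = -2
S[2] = -2(-2) = 4
S[3] = -2(4) = -8
S[4] = -2(-8) = 16

16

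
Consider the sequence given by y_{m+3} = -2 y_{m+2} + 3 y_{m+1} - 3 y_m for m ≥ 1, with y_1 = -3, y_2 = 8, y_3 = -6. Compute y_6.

y_4 = -2(-6) + 3(8) - 3(-3) = 45
y_5 = -2(45) + 3(-6) - 3(8) = -132
y_6 = -2(-132) + 3(45) - 3(-6) = 417

417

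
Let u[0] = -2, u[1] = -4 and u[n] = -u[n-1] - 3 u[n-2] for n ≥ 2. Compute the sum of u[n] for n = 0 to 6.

70

u[2] = -(-4) - 3*(-2) = 10
u[3] = -10 - 3*(-4) = 2
u[4] = -2 - 3*10 = -32
u[5] = -(-32) - 3*2 = 26
u[6] = -26 - 3*(-32) = 70
Sum = (-2) + (-4) + 10 + 2 + (-32) + 26 + 70 = 70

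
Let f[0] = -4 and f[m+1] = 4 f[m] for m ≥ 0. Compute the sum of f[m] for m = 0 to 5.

f[1] = 4*(-4) = -16
f[2] = 4*(-16) = -64
f[3] = 4*(-64) = -256
f[4] = 4*(-256) = -1024
f[5] = 4*(-1024) = -4096
Sum = (-4) + (-16) + (-64) + (-256) + (-1024) + (-4096) = -5460

-5460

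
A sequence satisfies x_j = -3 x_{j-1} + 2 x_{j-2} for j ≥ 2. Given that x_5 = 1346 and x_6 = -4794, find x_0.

Rearranging, x_{j-2} = (x_j + 3 x_{j-1}) / 2.
x_4 = (-4794 + 3·1346) / 2 = -756/2 = -378
x_3 = (1346 + 3·(-378)) / 2 = 212/2 = 106
x_2 = (-378 + 3·106) / 2 = -60/2 = -30
x_1 = (106 + 3·(-30)) / 2 = 16/2 = 8
x_0 = (-30 + 3·8) / 2 = -6/2 = -3

-3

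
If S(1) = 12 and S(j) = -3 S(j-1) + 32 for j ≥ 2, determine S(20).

The fixed point is 32/(1 + 3) = 8, so S(j) - 8 = -3(S(j-1) - 8).
Hence S(j) = 4·(-3)^{j-1} + 8.
S(20) = 4·(-3)^{19} + 8 = 4·-1162261467 + 8 = -4649045860.

-4649045860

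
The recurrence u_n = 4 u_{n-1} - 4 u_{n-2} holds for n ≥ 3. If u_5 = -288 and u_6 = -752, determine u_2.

Rearranging, u_{n-2} = (u_n - 4 u_{n-1}) / -4.
u_4 = (-752 - 4(-288)) / -4 = 400/-4 = -100
u_3 = (-288 - 4(-100)) / -4 = 112/-4 = -28
u_2 = (-100 - 4(-28)) / -4 = 12/-4 = -3

-3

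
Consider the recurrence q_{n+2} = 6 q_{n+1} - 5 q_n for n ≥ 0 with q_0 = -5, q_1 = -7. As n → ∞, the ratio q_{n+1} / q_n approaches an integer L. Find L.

The characteristic equation is r^2 - 6r + 5 = 0, which factors as (r - 5)(r - 1) = 0.
So the roots are 5 and 1. Since |5| > |1| and the coefficient of 5^n is non-zero, the ratio tends to 5.

5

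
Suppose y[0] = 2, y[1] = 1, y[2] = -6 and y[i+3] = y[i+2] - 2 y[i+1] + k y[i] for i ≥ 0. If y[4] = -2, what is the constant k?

-2

y[3] = -8 + 2k
y[4] = 4 + 3k
So 4 + 3k = -2, giving k = -2.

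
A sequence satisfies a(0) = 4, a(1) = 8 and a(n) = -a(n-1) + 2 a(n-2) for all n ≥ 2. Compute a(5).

a(2) = -8 + 2*4 = 0
a(3) = -0 + 2*8 = 16
a(4) = -16 + 2*0 = -16
a(5) = -(-16) + 2*16 = 48

48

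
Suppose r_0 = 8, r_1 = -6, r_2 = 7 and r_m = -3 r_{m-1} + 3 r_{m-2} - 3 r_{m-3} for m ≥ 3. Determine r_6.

r_3 = -3·7 + 3·(-6) - 3·8 = -63
r_4 = -3·(-63) + 3·7 - 3·(-6) = 228
r_5 = -3·228 + 3·(-63) - 3·7 = -894
r_6 = -3·(-894) + 3·228 - 3·(-63) = 3555

3555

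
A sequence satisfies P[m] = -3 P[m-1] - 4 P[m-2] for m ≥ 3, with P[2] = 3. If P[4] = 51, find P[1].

3

Let P[1] = x.
P[3] = -9 - 4x
P[4] = 15 + 12x
So 15 + 12x = 51, giving x = 3.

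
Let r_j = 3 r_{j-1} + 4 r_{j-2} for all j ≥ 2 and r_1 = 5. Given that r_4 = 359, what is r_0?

2

Let r_0 = y.
r_2 = 15 + 4y
r_3 = 65 + 12y
r_4 = 255 + 52y
So 255 + 52y = 359, giving y = 2.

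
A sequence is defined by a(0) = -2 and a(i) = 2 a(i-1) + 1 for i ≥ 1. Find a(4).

-17

a(1) = 2(-2) + 1 = -3
a(2) = 2(-3) + 1 = -5
a(3) = 2(-5) + 1 = -9
a(4) = 2(-9) + 1 = -17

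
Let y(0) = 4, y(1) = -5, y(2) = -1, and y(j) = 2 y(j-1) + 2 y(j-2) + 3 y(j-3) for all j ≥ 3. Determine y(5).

-37

y(3) = 2·(-1) + 2·(-5) + 3·4 = 0
y(4) = 2·0 + 2·(-1) + 3·(-5) = -17
y(5) = 2·(-17) + 2·0 + 3·(-1) = -37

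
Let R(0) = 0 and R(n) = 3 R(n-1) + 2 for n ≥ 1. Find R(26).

The fixed point is 2/(1 - 3) = -1, so R(n) + 1 = 3(R(n-1) + 1).
Hence R(n) = 1·3^n - 1.
R(26) = 1·3^{26} - 1 = 1·2541865828329 - 1 = 2541865828328.

2541865828328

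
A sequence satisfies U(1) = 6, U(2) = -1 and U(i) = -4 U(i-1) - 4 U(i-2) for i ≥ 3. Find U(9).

-9728

U(3) = -4*(-1) - 4*6 = -20
U(4) = -4*(-20) - 4*(-1) = 84
U(5) = -4*84 - 4*(-20) = -256
U(6) = -4*(-256) - 4*84 = 688
U(7) = -4*688 - 4*(-256) = -1728
U(8) = -4*(-1728) - 4*688 = 4160
U(9) = -4*4160 - 4*(-1728) = -9728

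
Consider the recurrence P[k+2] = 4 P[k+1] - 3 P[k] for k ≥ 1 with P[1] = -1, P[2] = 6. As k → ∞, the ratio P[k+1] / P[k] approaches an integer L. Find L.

3

The characteristic equation is r^2 - 4r + 3 = 0, which factors as (r - 3)(r - 1) = 0.
So the roots are 3 and 1. Since |3| > |1| and the coefficient of 3^k is non-zero, the ratio tends to 3.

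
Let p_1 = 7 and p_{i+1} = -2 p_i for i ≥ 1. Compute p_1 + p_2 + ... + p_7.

p_2 = -2*7 = -14
p_3 = -2*(-14) = 28
p_4 = -2*28 = -56
p_5 = -2*(-56) = 112
p_6 = -2*112 = -224
p_7 = -2*(-224) = 448
Sum = 7 + (-14) + 28 + (-56) + 112 + (-224) + 448 = 301

301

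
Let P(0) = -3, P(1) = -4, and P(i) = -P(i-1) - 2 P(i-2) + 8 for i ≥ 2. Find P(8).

54

P(2) = -(-4) - 2·(-3) + 8 = 18
P(3) = -18 - 2·(-4) + 8 = -2
P(4) = -(-2) - 2·18 + 8 = -26
P(5) = -(-26) - 2·(-2) + 8 = 38
P(6) = -38 - 2·(-26) + 8 = 22
P(7) = -22 - 2·38 + 8 = -90
P(8) = -(-90) - 2·22 + 8 = 54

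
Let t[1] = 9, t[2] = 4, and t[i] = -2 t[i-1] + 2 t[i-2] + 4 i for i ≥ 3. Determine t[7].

t[3] = -2*4 + 2*9 + 12 = 22
t[4] = -2*22 + 2*4 + 16 = -20
t[5] = -2*(-20) + 2*22 + 20 = 104
t[6] = -2*104 + 2*(-20) + 24 = -224
t[7] = -2*(-224) + 2*104 + 28 = 684

684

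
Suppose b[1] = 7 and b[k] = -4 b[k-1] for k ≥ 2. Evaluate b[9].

458752

b[2] = -4(7) = -28
b[3] = -4(-28) = 112
b[4] = -4(112) = -448
b[5] = -4(-448) = 1792
b[6] = -4(1792) = -7168
b[7] = -4(-7168) = 28672
b[8] = -4(28672) = -114688
b[9] = -4(-114688) = 458752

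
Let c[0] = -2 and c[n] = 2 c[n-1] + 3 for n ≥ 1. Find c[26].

67108861

The fixed point is 3/(1 - 2) = -3, so c[n] + 3 = 2(c[n-1] + 3).
Hence c[n] = 1·2^n - 3.
c[26] = 1·2^{26} - 3 = 1·67108864 - 3 = 67108861.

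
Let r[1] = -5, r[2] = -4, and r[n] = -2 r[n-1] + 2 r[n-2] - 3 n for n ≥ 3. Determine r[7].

-239

r[3] = -2(-4) + 2(-5) - 9 = -11
r[4] = -2(-11) + 2(-4) - 12 = 2
r[5] = -2(2) + 2(-11) - 15 = -41
r[6] = -2(-41) + 2(2) - 18 = 68
r[7] = -2(68) + 2(-41) - 21 = -239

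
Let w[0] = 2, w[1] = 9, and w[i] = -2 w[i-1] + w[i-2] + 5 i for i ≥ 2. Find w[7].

976

w[2] = -2(9) + 2 + 10 = -6
w[3] = -2(-6) + 9 + 15 = 36
w[4] = -2(36) + (-6) + 20 = -58
w[5] = -2(-58) + 36 + 25 = 177
w[6] = -2(177) + (-58) + 30 = -382
w[7] = -2(-382) + 177 + 35 = 976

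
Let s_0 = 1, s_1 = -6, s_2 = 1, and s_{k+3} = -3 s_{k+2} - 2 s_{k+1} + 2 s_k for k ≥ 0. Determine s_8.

s_3 = -3·1 - 2·(-6) + 2·1 = 11
s_4 = -3·11 - 2·1 + 2·(-6) = -47
s_5 = -3·(-47) - 2·11 + 2·1 = 121
s_6 = -3·121 - 2·(-47) + 2·11 = -247
s_7 = -3·(-247) - 2·121 + 2·(-47) = 405
s_8 = -3·405 - 2·(-247) + 2·121 = -479

-479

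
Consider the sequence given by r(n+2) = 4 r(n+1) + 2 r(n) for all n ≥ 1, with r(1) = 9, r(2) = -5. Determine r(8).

-6728

r(3) = 4*(-5) + 2*9 = -2
r(4) = 4*(-2) + 2*(-5) = -18
r(5) = 4*(-18) + 2*(-2) = -76
r(6) = 4*(-76) + 2*(-18) = -340
r(7) = 4*(-340) + 2*(-76) = -1512
r(8) = 4*(-1512) + 2*(-340) = -6728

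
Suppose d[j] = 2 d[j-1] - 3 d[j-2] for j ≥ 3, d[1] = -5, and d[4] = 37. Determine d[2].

Let d[2] = y.
d[3] = 15 + 2y
d[4] = 30 + y
So 30 + y = 37, giving y = 7.

7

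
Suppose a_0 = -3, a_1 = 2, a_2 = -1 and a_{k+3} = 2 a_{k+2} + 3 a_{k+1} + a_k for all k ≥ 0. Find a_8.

114

a_3 = 2(-1) + 3(2) + (-3) = 1
a_4 = 2(1) + 3(-1) + 2 = 1
a_5 = 2(1) + 3(1) + (-1) = 4
a_6 = 2(4) + 3(1) + 1 = 12
a_7 = 2(12) + 3(4) + 1 = 37
a_8 = 2(37) + 3(12) + 4 = 114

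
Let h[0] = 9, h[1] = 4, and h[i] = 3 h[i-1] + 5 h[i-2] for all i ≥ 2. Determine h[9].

1095019

h[2] = 3(4) + 5(9) = 57
h[3] = 3(57) + 5(4) = 191
h[4] = 3(191) + 5(57) = 858
h[5] = 3(858) + 5(191) = 3529
h[6] = 3(3529) + 5(858) = 14877
h[7] = 3(14877) + 5(3529) = 62276
h[8] = 3(62276) + 5(14877) = 261213
h[9] = 3(261213) + 5(62276) = 1095019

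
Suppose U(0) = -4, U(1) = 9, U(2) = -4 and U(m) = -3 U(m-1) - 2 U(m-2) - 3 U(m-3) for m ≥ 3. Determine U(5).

U(3) = -3(-4) - 2(9) - 3(-4) = 6
U(4) = -3(6) - 2(-4) - 3(9) = -37
U(5) = -3(-37) - 2(6) - 3(-4) = 111

111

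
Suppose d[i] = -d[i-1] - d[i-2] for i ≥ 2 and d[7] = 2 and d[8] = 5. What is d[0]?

-7

Rearranging, d[i-2] = -(d[i] + d[i-1]).
d[6] = -(5 + 2) = -7
d[5] = -(2 + (-7)) = 5
d[4] = -(-7 + 5) = 2
d[3] = -(5 + 2) = -7
d[2] = -(2 + (-7)) = 5
d[1] = -(-7 + 5) = 2
d[0] = -(5 + 2) = -7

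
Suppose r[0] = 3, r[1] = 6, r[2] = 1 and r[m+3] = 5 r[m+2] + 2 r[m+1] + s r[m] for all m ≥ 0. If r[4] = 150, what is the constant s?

3

r[3] = 17 + 3s
r[4] = 87 + 21s
So 87 + 21s = 150, giving s = 3.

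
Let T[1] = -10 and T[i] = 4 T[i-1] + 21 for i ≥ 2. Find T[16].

-3221225479

The fixed point is 21/(1 - 4) = -7, so T[i] + 7 = 4(T[i-1] + 7).
Hence T[i] = -3·4^{i-1} - 7.
T[16] = -3·4^{15} - 7 = -3·1073741824 - 7 = -3221225479.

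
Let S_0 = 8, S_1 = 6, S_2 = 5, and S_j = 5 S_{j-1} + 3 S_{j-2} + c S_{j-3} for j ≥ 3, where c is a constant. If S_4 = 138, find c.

-2

S_3 = 43 + 8c
S_4 = 230 + 46c
So 230 + 46c = 138, giving c = -2.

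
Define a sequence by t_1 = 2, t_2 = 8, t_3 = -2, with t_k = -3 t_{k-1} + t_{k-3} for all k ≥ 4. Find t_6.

t_4 = -3·(-2) + 2 = 8
t_5 = -3·8 + 8 = -16
t_6 = -3·(-16) + (-2) = 46

46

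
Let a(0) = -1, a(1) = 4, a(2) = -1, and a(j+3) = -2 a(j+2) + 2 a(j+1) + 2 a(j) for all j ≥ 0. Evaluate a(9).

a(3) = -2*(-1) + 2*4 + 2*(-1) = 8
a(4) = -2*8 + 2*(-1) + 2*4 = -10
a(5) = -2*(-10) + 2*8 + 2*(-1) = 34
a(6) = -2*34 + 2*(-10) + 2*8 = -72
a(7) = -2*(-72) + 2*34 + 2*(-10) = 192
a(8) = -2*192 + 2*(-72) + 2*34 = -460
a(9) = -2*(-460) + 2*192 + 2*(-72) = 1160

1160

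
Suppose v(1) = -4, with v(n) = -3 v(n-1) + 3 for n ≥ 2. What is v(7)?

v(2) = -3*(-4) + 3 = 15
v(3) = -3*15 + 3 = -42
v(4) = -3*(-42) + 3 = 129
v(5) = -3*129 + 3 = -384
v(6) = -3*(-384) + 3 = 1155
v(7) = -3*1155 + 3 = -3462

-3462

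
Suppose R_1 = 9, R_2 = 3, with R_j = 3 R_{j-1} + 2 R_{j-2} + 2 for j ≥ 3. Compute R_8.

15575

R_3 = 3·3 + 2·9 + 2 = 29
R_4 = 3·29 + 2·3 + 2 = 95
R_5 = 3·95 + 2·29 + 2 = 345
R_6 = 3·345 + 2·95 + 2 = 1227
R_7 = 3·1227 + 2·345 + 2 = 4373
R_8 = 3·4373 + 2·1227 + 2 = 15575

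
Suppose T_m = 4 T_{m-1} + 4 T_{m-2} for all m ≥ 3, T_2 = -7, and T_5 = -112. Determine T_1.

Let T_1 = w.
T_3 = -28 + 4w
T_4 = -140 + 16w
T_5 = -672 + 80w
So -672 + 80w = -112, giving w = 7.

7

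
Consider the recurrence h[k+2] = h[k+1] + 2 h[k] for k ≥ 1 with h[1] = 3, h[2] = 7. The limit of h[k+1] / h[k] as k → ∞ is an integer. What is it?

The characteristic equation is r^2 - r - 2 = 0, which factors as (r - 2)(r + 1) = 0.
So the roots are 2 and -1. Since |2| > |-1| and the coefficient of 2^k is non-zero, the ratio tends to 2.

2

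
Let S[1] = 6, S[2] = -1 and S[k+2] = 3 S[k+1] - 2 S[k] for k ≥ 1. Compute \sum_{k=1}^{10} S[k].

S[3] = 3(-1) - 2(6) = -15
S[4] = 3(-15) - 2(-1) = -43
S[5] = 3(-43) - 2(-15) = -99
S[6] = 3(-99) - 2(-43) = -211
S[7] = 3(-211) - 2(-99) = -435
S[8] = 3(-435) - 2(-211) = -883
S[9] = 3(-883) - 2(-435) = -1779
S[10] = 3(-1779) - 2(-883) = -3571
Sum = 6 + (-1) + (-15) + (-43) + (-99) + (-211) + (-435) + (-883) + (-1779) + (-3571) = -7031

-7031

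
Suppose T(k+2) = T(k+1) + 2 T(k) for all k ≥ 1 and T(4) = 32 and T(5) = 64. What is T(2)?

8

Rearranging, T(k-2) = (T(k) - T(k-1)) / 2.
T(3) = (64 - 32) / 2 = 32/2 = 16
T(2) = (32 - 16) / 2 = 16/2 = 8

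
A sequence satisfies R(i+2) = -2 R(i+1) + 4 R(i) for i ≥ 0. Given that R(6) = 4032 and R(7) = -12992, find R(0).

7

Rearranging, R(i-2) = (R(i) + 2 R(i-1)) / 4.
R(5) = (-12992 + 2(4032)) / 4 = -4928/4 = -1232
R(4) = (4032 + 2(-1232)) / 4 = 1568/4 = 392
R(3) = (-1232 + 2(392)) / 4 = -448/4 = -112
R(2) = (392 + 2(-112)) / 4 = 168/4 = 42
R(1) = (-112 + 2(42)) / 4 = -28/4 = -7
R(0) = (42 + 2(-7)) / 4 = 28/4 = 7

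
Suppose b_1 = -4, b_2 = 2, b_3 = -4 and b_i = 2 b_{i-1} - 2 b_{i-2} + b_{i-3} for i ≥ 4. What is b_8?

2

b_4 = 2(-4) - 2(2) + (-4) = -16
b_5 = 2(-16) - 2(-4) + 2 = -22
b_6 = 2(-22) - 2(-16) + (-4) = -16
b_7 = 2(-16) - 2(-22) + (-16) = -4
b_8 = 2(-4) - 2(-16) + (-22) = 2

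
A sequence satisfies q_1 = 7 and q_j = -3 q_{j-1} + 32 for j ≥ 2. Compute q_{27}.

The fixed point is 32/(1 + 3) = 8, so q_j - 8 = -3(q_{j-1} - 8).
Hence q_j = -1·(-3)^{j-1} + 8.
q_{27} = -1·(-3)^{26} + 8 = -1·2541865828329 + 8 = -2541865828321.

-2541865828321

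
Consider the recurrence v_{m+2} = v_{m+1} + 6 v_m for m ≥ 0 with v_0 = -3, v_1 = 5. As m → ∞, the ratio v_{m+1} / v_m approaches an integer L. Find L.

The characteristic equation is r^2 - r - 6 = 0, which factors as (r - 3)(r + 2) = 0.
So the roots are 3 and -2. Since |3| > |-2| and the coefficient of 3^m is non-zero, the ratio tends to 3.

3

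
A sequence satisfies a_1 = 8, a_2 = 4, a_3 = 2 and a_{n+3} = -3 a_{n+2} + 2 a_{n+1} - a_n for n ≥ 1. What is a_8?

-892

a_4 = -3(2) + 2(4) - 8 = -6
a_5 = -3(-6) + 2(2) - 4 = 18
a_6 = -3(18) + 2(-6) - 2 = -68
a_7 = -3(-68) + 2(18) - (-6) = 246
a_8 = -3(246) + 2(-68) - 18 = -892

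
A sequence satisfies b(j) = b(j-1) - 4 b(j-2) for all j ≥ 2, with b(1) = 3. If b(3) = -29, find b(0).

5

Let b(0) = v.
b(2) = 3 - 4v
b(3) = -9 - 4v
So -9 - 4v = -29, giving v = 5.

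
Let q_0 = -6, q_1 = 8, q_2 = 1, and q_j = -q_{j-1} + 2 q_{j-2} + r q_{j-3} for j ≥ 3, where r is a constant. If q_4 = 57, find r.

q_3 = 15 - 6r
q_4 = -13 + 14r
So -13 + 14r = 57, giving r = 5.

5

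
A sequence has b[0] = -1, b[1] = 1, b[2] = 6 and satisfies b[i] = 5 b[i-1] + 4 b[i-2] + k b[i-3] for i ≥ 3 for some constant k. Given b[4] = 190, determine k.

1

b[3] = 34 - k
b[4] = 194 - 4k
So 194 - 4k = 190, giving k = 1.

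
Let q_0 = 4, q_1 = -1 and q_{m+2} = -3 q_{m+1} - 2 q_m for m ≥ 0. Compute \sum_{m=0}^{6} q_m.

q_2 = -3(-1) - 2(4) = -5
q_3 = -3(-5) - 2(-1) = 17
q_4 = -3(17) - 2(-5) = -41
q_5 = -3(-41) - 2(17) = 89
q_6 = -3(89) - 2(-41) = -185
Sum = 4 + (-1) + (-5) + 17 + (-41) + 89 + (-185) = -122

-122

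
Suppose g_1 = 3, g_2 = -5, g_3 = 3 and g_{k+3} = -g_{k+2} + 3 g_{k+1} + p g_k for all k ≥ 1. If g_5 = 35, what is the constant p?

g_4 = -18 + 3p
g_5 = 27 - 8p
So 27 - 8p = 35, giving p = -1.

-1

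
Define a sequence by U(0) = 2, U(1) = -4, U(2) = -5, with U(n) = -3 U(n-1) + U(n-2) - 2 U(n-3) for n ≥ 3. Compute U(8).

-2913

U(3) = -3*(-5) + (-4) - 2*2 = 7
U(4) = -3*7 + (-5) - 2*(-4) = -18
U(5) = -3*(-18) + 7 - 2*(-5) = 71
U(6) = -3*71 + (-18) - 2*7 = -245
U(7) = -3*(-245) + 71 - 2*(-18) = 842
U(8) = -3*842 + (-245) - 2*71 = -2913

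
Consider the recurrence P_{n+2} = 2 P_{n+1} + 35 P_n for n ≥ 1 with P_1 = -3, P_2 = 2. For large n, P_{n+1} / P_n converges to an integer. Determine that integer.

The characteristic equation is r^2 - 2r - 35 = 0, which factors as (r - 7)(r + 5) = 0.
So the roots are 7 and -5. Since |7| > |-5| and the coefficient of 7^n is non-zero, the ratio tends to 7.

7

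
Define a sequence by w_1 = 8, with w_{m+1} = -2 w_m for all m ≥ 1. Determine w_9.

2048

w_2 = -2·8 = -16
w_3 = -2·(-16) = 32
w_4 = -2·32 = -64
w_5 = -2·(-64) = 128
w_6 = -2·128 = -256
w_7 = -2·(-256) = 512
w_8 = -2·512 = -1024
w_9 = -2·(-1024) = 2048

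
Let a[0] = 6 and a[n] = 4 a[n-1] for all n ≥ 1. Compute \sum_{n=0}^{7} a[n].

131070

a[1] = 4(6) = 24
a[2] = 4(24) = 96
a[3] = 4(96) = 384
a[4] = 4(384) = 1536
a[5] = 4(1536) = 6144
a[6] = 4(6144) = 24576
a[7] = 4(24576) = 98304
Sum = 6 + 24 + 96 + 384 + 1536 + 6144 + 24576 + 98304 = 131070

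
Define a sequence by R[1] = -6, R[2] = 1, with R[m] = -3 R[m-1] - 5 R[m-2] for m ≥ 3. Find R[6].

R[3] = -3·1 - 5·(-6) = 27
R[4] = -3·27 - 5·1 = -86
R[5] = -3·(-86) - 5·27 = 123
R[6] = -3·123 - 5·(-86) = 61

61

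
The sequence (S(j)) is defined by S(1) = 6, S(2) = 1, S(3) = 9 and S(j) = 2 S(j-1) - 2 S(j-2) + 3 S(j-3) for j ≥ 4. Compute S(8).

S(4) = 2(9) - 2(1) + 3(6) = 34
S(5) = 2(34) - 2(9) + 3(1) = 53
S(6) = 2(53) - 2(34) + 3(9) = 65
S(7) = 2(65) - 2(53) + 3(34) = 126
S(8) = 2(126) - 2(65) + 3(53) = 281

281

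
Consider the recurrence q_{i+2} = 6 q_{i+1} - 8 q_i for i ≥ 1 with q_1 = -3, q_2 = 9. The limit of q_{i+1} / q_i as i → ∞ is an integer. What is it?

The characteristic equation is r^2 - 6r + 8 = 0, which factors as (r - 4)(r - 2) = 0.
So the roots are 4 and 2. Since |4| > |2| and the coefficient of 4^i is non-zero, the ratio tends to 4.

4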